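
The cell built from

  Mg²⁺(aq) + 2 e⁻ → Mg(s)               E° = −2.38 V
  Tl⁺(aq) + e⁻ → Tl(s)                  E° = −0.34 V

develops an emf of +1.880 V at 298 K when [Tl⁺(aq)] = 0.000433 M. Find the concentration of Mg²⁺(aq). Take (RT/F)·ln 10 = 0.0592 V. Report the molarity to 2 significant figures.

The Tl⁺/Tl couple has the larger reduction potential, so it is the cathode: E°cell = −0.34 − (−2.38) = +2.04 V and n = 2.
Rearranging E = E° − (0.0592/n)·log Q gives log Q = 2(+2.04 − (+1.880))/0.0592 = 5.405.
The balanced reaction is 2 Tl⁺(aq) + Mg(s) → 2 Tl(s) + Mg²⁺(aq), so Q = [Mg²⁺(aq)] / [Tl⁺(aq)]^2.
Isolating [Mg²⁺(aq)] in Q = 10^{5.405} yields log [Mg²⁺(aq)] = −1.322, i.e. 0.048 M.

0.048 M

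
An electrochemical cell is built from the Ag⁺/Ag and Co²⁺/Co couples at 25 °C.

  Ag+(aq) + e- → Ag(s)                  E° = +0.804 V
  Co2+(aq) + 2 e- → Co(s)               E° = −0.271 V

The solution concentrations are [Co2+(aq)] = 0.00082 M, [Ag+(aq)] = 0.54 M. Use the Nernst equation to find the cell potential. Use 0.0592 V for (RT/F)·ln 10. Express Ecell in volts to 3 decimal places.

+1.151 V

The Ag⁺/Ag couple has the more positive E°, so it is the cathode; Co²⁺/Co is the anode.
E°cell = +0.804 − (−0.271) = +1.075 V, with n = 2 electrons transferred.
Balancing gives 2 Ag+(aq) + Co(s) → 2 Ag(s) + Co2+(aq); hence Q = [Co2+(aq)] / [Ag+(aq)]^2 = 0.00281 (log Q = −2.551).
Applying E = E° − (RT ln10/nF)·log Q gives +1.075 − (0.0592/2)(−2.551) = +1.151 V.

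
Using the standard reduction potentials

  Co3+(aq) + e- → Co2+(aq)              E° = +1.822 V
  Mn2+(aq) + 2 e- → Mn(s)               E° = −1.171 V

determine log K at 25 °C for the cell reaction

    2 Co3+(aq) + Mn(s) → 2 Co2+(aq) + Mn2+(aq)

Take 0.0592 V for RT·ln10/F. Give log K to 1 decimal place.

log K = 101.1

The Co³⁺/Co²⁺ couple is reduced (cathode); E°cell = +1.822 − (−1.171) = +2.993 V with n = 2.
At equilibrium E = 0, so log K = nE°cell / 0.0592 = (2)(+2.993) / 0.0592 = 101.1.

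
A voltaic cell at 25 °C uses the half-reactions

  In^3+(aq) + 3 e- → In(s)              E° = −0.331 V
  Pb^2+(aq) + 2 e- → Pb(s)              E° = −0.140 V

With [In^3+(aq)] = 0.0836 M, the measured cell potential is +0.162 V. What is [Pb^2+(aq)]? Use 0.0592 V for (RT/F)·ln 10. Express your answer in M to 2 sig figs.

0.020 M

With Pb²⁺/Pb at the cathode and In³⁺/In at the anode, E°cell = −0.140 − (−0.331) = +0.191 V (n = 6).
Since E = E° − (0.0592/n)·log Q, log Q = n(E° − E)/0.0592 = 2.939.
The balanced reaction is 3 Pb^2+(aq) + 2 In(s) → 3 Pb(s) + 2 In^3+(aq), so Q = [In^3+(aq)]^2 / [Pb^2+(aq)]^3.
Isolating [Pb^2+(aq)] in Q = 10^{2.939} yields log [Pb^2+(aq)] = −1.698, i.e. 0.020 M.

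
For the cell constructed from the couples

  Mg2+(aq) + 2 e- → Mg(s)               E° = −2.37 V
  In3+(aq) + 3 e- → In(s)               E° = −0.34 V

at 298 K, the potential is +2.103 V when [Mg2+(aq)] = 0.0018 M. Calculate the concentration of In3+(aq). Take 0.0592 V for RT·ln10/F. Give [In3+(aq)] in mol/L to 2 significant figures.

In³⁺/In is the cathode (higher E°); E°cell = −0.34 − (−2.37) = +2.03 V with n = 6.
Since E = E° − (0.0592/n)·log Q, log Q = n(E° − E)/0.0592 = −7.399.
For 2 In3+(aq) + 3 Mg(s) → 2 In(s) + 3 Mg2+(aq), the reaction quotient is Q = [Mg2+(aq)]^3 / [In3+(aq)]^2.
Solving for the unknown gives log [In3+(aq)] = −0.418, so [In3+(aq)] ≈ 0.38 M.

0.38 M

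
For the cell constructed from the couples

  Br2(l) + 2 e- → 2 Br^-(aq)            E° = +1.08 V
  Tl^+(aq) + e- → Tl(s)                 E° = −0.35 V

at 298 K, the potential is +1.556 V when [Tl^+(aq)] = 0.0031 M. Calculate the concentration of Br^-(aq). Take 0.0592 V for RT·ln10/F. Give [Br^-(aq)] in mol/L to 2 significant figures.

With Br₂/Br⁻ at the cathode and Tl⁺/Tl at the anode, E°cell = +1.08 − (−0.35) = +1.43 V (n = 2).
From the Nernst equation, log Q = n(E° − E)/0.0592 = 2·(+1.43 − (+1.556))/0.0592 = −4.257.
Balancing electrons gives Br2(l) + 2 Tl(s) → 2 Br^-(aq) + 2 Tl^+(aq); thus Q = [Br^-(aq)]^2·[Tl^+(aq)]^2.
Substituting the known concentrations and solving, log [Br^-(aq)] = 0.380 and [Br^-(aq)] = 2.4 M.

2.4 M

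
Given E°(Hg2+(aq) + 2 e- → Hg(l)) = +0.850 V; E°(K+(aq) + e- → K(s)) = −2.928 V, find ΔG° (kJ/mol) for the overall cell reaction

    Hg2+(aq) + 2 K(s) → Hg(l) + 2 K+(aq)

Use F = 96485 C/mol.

In the reaction as written Hg2+(aq) is reduced, so the Hg²⁺/Hg couple is the cathode and K⁺/K is the anode.
E°cell = +0.850 − (−2.928) = +3.778 V; balancing electrons gives n = 2.
ΔG° = −nFE°cell = −(2)(96485)(+3.778) J/mol = −729 kJ/mol.

−729 kJ/mol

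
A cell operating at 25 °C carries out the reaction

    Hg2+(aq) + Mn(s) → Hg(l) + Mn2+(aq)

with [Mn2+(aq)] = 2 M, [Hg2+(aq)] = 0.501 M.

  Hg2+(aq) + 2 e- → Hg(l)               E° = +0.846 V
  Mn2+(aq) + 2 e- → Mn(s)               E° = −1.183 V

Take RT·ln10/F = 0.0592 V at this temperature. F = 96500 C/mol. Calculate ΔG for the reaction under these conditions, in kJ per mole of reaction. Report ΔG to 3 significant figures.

−388 kJ/mol

E°cell = +0.846 − (−1.183) = +2.029 V; the balanced reaction transfers n = 2 electrons.
The reaction quotient is [Mn2+(aq)] / [Hg2+(aq)] = 3.99; by Nernst, E = +2.029 − (0.0592/2)(0.601) = +2.0112 V.
ΔG = −nFE = −(2)(96500)(+2.0112) J/mol = −388 kJ/mol.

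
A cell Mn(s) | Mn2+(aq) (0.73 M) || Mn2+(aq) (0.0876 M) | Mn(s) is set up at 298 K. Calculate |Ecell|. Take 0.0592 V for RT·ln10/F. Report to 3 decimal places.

0.027 V

For a concentration cell E°cell = 0, since both electrodes use the same couple.
The compartment with the higher Mn2+(aq) concentration (0.73 M) acts as the cathode; ions are reduced there and produced at the dilute (0.0876 M) anode.
With n = 2, Ecell = −(0.0592/2)·log([dilute]/[conc]) = −(0.0592/2)·log(0.0876/0.73) = +0.027 V.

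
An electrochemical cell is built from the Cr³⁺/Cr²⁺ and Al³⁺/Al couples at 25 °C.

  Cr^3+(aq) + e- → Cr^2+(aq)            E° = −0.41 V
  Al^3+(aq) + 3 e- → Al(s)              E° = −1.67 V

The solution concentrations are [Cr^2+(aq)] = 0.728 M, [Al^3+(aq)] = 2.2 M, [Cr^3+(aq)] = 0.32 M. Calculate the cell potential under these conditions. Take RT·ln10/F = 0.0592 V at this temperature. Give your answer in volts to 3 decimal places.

+1.232 V

Since E°(Cr³⁺/Cr²⁺) > E°(Al³⁺/Al), Cr³⁺/Cr²⁺ serves as the cathode.
E°cell = E°cat − E°an = −0.41 − (−1.67) = +1.26 V; n = 3.
The balanced reaction is 3 Cr^3+(aq) + Al(s) → 3 Cr^2+(aq) + Al^3+(aq), so Q = ([Cr^2+(aq)]^3·[Al^3+(aq)]) / [Cr^3+(aq)]^3 = 25.9 and log Q = 1.413.
E = E° − (0.0592/n)·log Q = +1.26 − (0.0592/3)(1.413) = +1.232 V.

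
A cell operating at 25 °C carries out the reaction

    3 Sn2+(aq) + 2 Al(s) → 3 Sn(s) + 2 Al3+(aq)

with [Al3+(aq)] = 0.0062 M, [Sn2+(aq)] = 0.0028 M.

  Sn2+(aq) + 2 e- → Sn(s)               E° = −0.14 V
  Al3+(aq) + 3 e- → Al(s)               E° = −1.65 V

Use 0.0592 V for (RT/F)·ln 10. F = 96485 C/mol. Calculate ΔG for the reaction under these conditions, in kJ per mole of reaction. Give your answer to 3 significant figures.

−856 kJ/mol

E°cell = −0.14 − (−1.65) = +1.51 V; the balanced reaction transfers n = 6 electrons.
Q = [Al3+(aq)]^2 / [Sn2+(aq)]^3 = 1.75×10^3, so log Q = 3.243 and E = +1.51 − (0.0592/6)(3.243) = +1.4780 V.
Finally ΔG = −nFE = −(6)(96485 C/mol)(+1.4780 V) = −856 kJ/mol.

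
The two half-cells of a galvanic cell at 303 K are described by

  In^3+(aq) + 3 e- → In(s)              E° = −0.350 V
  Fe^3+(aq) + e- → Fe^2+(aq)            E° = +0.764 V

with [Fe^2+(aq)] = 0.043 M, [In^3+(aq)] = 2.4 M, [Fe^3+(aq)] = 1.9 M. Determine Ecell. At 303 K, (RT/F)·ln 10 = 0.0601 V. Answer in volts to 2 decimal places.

Since E°(Fe³⁺/Fe²⁺) > E°(In³⁺/In), Fe³⁺/Fe²⁺ serves as the cathode.
E°cell = +0.764 − (−0.350) = +1.114 V, with n = 3 electrons transferred.
Balancing gives 3 Fe^3+(aq) + In(s) → 3 Fe^2+(aq) + In^3+(aq); hence Q = ([Fe^2+(aq)]^3·[In^3+(aq)]) / [Fe^3+(aq)]^3 = 2.78×10^−5 (log Q = −4.556).
Applying E = E° − (RT ln10/nF)·log Q gives +1.114 − (0.0601/3)(−4.556) = +1.21 V.

+1.21 V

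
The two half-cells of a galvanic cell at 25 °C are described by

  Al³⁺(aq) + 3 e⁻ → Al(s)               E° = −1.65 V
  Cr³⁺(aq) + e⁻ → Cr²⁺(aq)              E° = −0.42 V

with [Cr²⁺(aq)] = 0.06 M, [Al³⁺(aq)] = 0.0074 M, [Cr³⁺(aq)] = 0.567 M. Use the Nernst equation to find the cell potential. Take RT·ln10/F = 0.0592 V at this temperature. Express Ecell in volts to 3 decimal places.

+1.330 V

The Cr³⁺/Cr²⁺ couple has the more positive E°, so it is the cathode; Al³⁺/Al is the anode.
E°cell = E°cat − E°an = −0.42 − (−1.65) = +1.23 V; n = 3.
For the overall reaction 3 Cr³⁺(aq) + Al(s) → 3 Cr²⁺(aq) + Al³⁺(aq), Q = ([Cr²⁺(aq)]^3·[Al³⁺(aq)]) / [Cr³⁺(aq)]^3 = 8.77×10^−6, giving log Q = −5.057.
Applying E = E° − (RT ln10/nF)·log Q gives +1.23 − (0.0592/3)(−5.057) = +1.330 V.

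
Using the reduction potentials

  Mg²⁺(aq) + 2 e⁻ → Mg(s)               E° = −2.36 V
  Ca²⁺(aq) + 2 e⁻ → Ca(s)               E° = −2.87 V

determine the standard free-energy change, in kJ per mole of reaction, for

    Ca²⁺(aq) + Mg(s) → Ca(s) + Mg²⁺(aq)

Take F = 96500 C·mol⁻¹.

In the reaction as written Ca²⁺(aq) is reduced, so the Ca²⁺/Ca couple is the cathode and Mg²⁺/Mg is the anode.
E°cell = −2.87 − (−2.36) = −0.51 V; balancing electrons gives n = 2.
ΔG° = −nFE°cell = −(2)(96500)(−0.51) J/mol = +98.4 kJ/mol.

+98.4 kJ/mol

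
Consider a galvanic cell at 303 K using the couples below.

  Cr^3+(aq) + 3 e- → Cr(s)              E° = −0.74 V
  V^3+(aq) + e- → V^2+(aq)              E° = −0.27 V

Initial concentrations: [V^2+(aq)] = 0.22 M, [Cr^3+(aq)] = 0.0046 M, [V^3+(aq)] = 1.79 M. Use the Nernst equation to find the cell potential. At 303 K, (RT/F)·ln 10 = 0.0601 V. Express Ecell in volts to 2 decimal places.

The V³⁺/V²⁺ couple has the more positive E°, so it is the cathode; Cr³⁺/Cr is the anode.
E°cell = −0.27 − (−0.74) = +0.47 V, with n = 3 electrons transferred.
Balancing gives 3 V^3+(aq) + Cr(s) → 3 V^2+(aq) + Cr^3+(aq); hence Q = ([V^2+(aq)]^3·[Cr^3+(aq)]) / [V^3+(aq)]^3 = 8.54×10^−6 (log Q = −5.069).
E = E° − (0.0601/n)·log Q = +0.47 − (0.0601/3)(−5.069) = +0.57 V.

+0.57 V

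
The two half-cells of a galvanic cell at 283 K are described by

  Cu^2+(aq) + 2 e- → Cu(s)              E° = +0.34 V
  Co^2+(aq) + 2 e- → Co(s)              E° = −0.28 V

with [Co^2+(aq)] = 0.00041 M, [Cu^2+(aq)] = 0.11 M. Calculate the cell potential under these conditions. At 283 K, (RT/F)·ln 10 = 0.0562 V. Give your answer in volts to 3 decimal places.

+0.688 V

Since E°(Cu²⁺/Cu) > E°(Co²⁺/Co), Cu²⁺/Cu serves as the cathode.
E°cell = +0.34 − (−0.28) = +0.62 V, with n = 2 electrons transferred.
For the overall reaction Cu^2+(aq) + Co(s) → Cu(s) + Co^2+(aq), Q = [Co^2+(aq)] / [Cu^2+(aq)] = 0.00373, giving log Q = −2.429.
E = E° − (0.0562/n)·log Q = +0.62 − (0.0562/2)(−2.429) = +0.688 V.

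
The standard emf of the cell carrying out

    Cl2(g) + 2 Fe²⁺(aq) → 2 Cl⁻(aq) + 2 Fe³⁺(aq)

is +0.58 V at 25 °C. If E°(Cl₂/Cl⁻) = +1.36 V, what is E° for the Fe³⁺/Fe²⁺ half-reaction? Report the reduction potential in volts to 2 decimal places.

In the reaction as written the Cl₂/Cl⁻ couple is reduced (cathode) and Fe³⁺/Fe²⁺ is oxidized (anode), so E°cell = E°(Cl₂/Cl⁻) − E°(Fe³⁺/Fe²⁺).
E°(Fe³⁺/Fe²⁺) = E°(cathode) − E°cell = +1.36 − (+0.58) = +0.78 V.

+0.78 V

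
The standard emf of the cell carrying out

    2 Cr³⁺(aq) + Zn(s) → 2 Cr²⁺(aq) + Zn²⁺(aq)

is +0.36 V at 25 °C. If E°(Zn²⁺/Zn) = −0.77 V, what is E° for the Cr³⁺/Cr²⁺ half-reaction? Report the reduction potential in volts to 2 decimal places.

In the reaction as written the Cr³⁺/Cr²⁺ couple is reduced (cathode) and Zn²⁺/Zn is oxidized (anode), so E°cell = E°(Cr³⁺/Cr²⁺) − E°(Zn²⁺/Zn).
E°(Cr³⁺/Cr²⁺) = E°cell + E°(anode) = +0.36 + (−0.77) = −0.41 V.

−0.41 V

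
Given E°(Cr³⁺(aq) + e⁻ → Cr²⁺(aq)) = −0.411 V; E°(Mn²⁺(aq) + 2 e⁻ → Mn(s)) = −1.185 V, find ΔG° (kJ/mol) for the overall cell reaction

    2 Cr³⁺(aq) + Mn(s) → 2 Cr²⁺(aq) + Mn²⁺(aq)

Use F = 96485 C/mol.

−149 kJ/mol

In the reaction as written Cr³⁺(aq) is reduced, so the Cr³⁺/Cr²⁺ couple is the cathode and Mn²⁺/Mn is the anode.
E°cell = −0.411 − (−1.185) = +0.774 V; balancing electrons gives n = 2.
ΔG° = −nFE°cell = −(2)(96485)(+0.774) J/mol = −149 kJ/mol.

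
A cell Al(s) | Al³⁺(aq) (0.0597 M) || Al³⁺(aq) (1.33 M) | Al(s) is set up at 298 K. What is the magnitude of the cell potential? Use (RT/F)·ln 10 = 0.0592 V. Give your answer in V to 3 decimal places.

For a concentration cell E°cell = 0, since both electrodes use the same couple.
The compartment with the higher Al³⁺(aq) concentration (1.33 M) acts as the cathode; ions are reduced there and produced at the dilute (0.0597 M) anode.
With n = 3, Ecell = −(0.0592/3)·log([dilute]/[conc]) = −(0.0592/3)·log(0.0597/1.33) = +0.027 V.

0.027 V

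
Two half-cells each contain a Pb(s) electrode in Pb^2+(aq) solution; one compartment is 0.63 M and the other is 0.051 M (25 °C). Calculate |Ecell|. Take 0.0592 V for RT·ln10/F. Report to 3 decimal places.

0.032 V

For a concentration cell E°cell = 0, since both electrodes use the same couple.
The compartment with the higher Pb^2+(aq) concentration (0.63 M) acts as the cathode; ions are reduced there and produced at the dilute (0.051 M) anode.
With n = 2, Ecell = −(0.0592/2)·log([dilute]/[conc]) = −(0.0592/2)·log(0.051/0.63) = +0.032 V.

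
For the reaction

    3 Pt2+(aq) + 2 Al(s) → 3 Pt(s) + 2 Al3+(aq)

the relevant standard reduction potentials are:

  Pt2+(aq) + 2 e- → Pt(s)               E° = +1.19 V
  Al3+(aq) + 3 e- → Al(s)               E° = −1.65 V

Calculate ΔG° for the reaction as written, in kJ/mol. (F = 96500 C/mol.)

In the reaction as written Pt2+(aq) is reduced, so the Pt²⁺/Pt couple is the cathode and Al³⁺/Al is the anode.
E°cell = +1.19 − (−1.65) = +2.84 V; balancing electrons gives n = 6.
ΔG° = −nFE°cell = −(6)(96500)(+2.84) J/mol = −1644 kJ/mol.

−1644 kJ/mol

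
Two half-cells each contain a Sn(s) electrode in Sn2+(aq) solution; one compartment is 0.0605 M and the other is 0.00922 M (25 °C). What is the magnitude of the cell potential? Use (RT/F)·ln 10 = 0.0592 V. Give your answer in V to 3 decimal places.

0.024 V

For a concentration cell E°cell = 0, since both electrodes use the same couple.
The compartment with the higher Sn2+(aq) concentration (0.0605 M) acts as the cathode; ions are reduced there and produced at the dilute (0.00922 M) anode.
With n = 2, Ecell = −(0.0592/2)·log([dilute]/[conc]) = −(0.0592/2)·log(0.00922/0.0605) = +0.024 V.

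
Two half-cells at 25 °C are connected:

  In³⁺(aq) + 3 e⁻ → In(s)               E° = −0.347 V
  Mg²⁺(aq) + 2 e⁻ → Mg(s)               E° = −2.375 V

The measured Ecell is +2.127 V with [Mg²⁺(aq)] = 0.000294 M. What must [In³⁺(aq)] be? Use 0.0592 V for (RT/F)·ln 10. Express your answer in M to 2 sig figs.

The In³⁺/In couple has the larger reduction potential, so it is the cathode: E°cell = −0.347 − (−2.375) = +2.028 V and n = 6.
From the Nernst equation, log Q = n(E° − E)/0.0592 = 6·(+2.028 − (+2.127))/0.0592 = −10.034.
Balancing electrons gives 2 In³⁺(aq) + 3 Mg(s) → 2 In(s) + 3 Mg²⁺(aq); thus Q = [Mg²⁺(aq)]^3 / [In³⁺(aq)]^2.
Isolating [In³⁺(aq)] in Q = 10^{−10.034} yields log [In³⁺(aq)] = −0.280, i.e. 0.52 M.

0.52 M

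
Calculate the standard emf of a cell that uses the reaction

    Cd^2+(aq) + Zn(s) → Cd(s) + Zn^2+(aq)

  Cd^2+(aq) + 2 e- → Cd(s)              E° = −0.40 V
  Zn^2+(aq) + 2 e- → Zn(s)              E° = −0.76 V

+0.36 V

In the reaction as written, Cd^2+(aq) is reduced (cathode) and Zn^2+(aq) is produced by oxidation at the anode.
E°cell = E°(cathode) − E°(anode) = −0.40 − (−0.76) = +0.36 V.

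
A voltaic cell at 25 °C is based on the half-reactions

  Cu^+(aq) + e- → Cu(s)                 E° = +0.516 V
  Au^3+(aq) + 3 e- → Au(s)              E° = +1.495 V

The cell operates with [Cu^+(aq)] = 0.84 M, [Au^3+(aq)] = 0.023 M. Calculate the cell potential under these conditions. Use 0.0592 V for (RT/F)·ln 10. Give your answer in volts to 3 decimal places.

Au³⁺/Au is reduced (cathode, E° = +1.495 V) and Cu⁺/Cu is oxidized (anode).
E°cell = +1.495 − (+0.516) = +0.979 V, with n = 3 electrons transferred.
Balancing gives Au^3+(aq) + 3 Cu(s) → Au(s) + 3 Cu^+(aq); hence Q = [Cu^+(aq)]^3 / [Au^3+(aq)] = 25.8 (log Q = 1.411).
Applying E = E° − (RT ln10/nF)·log Q gives +0.979 − (0.0592/3)(1.411) = +0.951 V.

+0.951 V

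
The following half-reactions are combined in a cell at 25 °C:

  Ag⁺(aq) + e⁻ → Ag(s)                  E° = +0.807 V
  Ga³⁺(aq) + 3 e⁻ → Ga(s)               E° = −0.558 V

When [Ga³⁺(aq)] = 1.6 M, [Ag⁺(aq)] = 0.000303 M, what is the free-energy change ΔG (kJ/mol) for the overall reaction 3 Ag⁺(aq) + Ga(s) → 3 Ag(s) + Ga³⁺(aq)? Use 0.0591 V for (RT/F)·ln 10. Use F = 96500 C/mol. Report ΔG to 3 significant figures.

−334 kJ/mol

E°cell = +0.807 − (−0.558) = +1.365 V; the balanced reaction transfers n = 3 electrons.
Here Q = [Ga³⁺(aq)] / [Ag⁺(aq)]^3 = 5.75×10^10 (log Q = 10.760), giving E = +1.365 − (0.0591/3)·(10.760) = +1.1530 V.
Then ΔG = −nFE = −3 × 96500 × +1.1530 J/mol = −334 kJ/mol.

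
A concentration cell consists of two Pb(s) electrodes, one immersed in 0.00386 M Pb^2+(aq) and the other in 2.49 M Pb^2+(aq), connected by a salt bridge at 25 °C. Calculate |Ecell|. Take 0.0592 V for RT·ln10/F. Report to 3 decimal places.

0.083 V

For a concentration cell E°cell = 0, since both electrodes use the same couple.
The compartment with the higher Pb^2+(aq) concentration (2.49 M) acts as the cathode; ions are reduced there and produced at the dilute (0.00386 M) anode.
With n = 2, Ecell = −(0.0592/2)·log([dilute]/[conc]) = −(0.0592/2)·log(0.00386/2.49) = +0.083 V.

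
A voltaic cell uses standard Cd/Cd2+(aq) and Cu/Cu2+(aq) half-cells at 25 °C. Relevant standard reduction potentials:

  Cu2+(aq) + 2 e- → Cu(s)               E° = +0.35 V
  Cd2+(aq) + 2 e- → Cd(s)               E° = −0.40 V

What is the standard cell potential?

Of the two couples in this cell, the one with the more positive reduction potential is reduced at the cathode: here that is Cu²⁺/Cu (+0.35 V); Cd²⁺/Cd (−0.40 V) is the anode.
E°cell = E°(cathode) − E°(anode) = +0.35 − (−0.40) = +0.75 V.

+0.75 V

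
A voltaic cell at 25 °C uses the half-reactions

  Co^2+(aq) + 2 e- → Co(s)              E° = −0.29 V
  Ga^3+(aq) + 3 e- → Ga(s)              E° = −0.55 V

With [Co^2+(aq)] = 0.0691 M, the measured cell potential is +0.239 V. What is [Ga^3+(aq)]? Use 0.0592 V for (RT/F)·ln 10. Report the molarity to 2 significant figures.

The Co²⁺/Co couple has the larger reduction potential, so it is the cathode: E°cell = −0.29 − (−0.55) = +0.26 V and n = 6.
Since E = E° − (0.0592/n)·log Q, log Q = n(E° − E)/0.0592 = 2.128.
The balanced reaction is 3 Co^2+(aq) + 2 Ga(s) → 3 Co(s) + 2 Ga^3+(aq), so Q = [Ga^3+(aq)]^2 / [Co^2+(aq)]^3.
Substituting the known concentrations and solving, log [Ga^3+(aq)] = −0.677 and [Ga^3+(aq)] = 0.21 M.

0.21 M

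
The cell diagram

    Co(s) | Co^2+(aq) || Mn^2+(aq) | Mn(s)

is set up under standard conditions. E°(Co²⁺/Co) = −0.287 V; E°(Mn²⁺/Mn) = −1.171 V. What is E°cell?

−0.884 V

By convention the left-hand electrode in cell notation is the anode (oxidation) and the right-hand electrode is the cathode (reduction).
E°cell = E°(right) − E°(left) = −1.171 − (−0.287) = −0.884 V.
The negative sign shows that, as written, the cell would require an external voltage to drive the reaction.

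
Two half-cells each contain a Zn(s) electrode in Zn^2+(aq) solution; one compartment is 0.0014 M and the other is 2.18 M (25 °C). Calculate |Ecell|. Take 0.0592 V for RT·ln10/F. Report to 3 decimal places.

For a concentration cell E°cell = 0, since both electrodes use the same couple.
The compartment with the higher Zn^2+(aq) concentration (2.18 M) acts as the cathode; ions are reduced there and produced at the dilute (0.0014 M) anode.
With n = 2, Ecell = −(0.0592/2)·log([dilute]/[conc]) = −(0.0592/2)·log(0.0014/2.18) = +0.094 V.

0.094 V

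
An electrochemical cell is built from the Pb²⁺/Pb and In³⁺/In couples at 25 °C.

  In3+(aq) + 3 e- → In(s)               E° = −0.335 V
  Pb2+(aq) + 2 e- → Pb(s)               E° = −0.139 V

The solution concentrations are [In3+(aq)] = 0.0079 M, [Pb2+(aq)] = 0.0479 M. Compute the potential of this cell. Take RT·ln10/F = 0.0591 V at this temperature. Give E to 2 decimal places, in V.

Pb²⁺/Pb is reduced (cathode, E° = −0.139 V) and In³⁺/In is oxidized (anode).
The standard potential is −0.139 − (−0.335) = +0.196 V and the balanced reaction transfers n = 6 electrons.
Balancing gives 3 Pb2+(aq) + 2 In(s) → 3 Pb(s) + 2 In3+(aq); hence Q = [In3+(aq)]^2 / [Pb2+(aq)]^3 = 0.568 (log Q = −0.246).
E = E° − (0.0591/n)·log Q = +0.196 − (0.0591/6)(−0.246) = +0.20 V.

+0.20 V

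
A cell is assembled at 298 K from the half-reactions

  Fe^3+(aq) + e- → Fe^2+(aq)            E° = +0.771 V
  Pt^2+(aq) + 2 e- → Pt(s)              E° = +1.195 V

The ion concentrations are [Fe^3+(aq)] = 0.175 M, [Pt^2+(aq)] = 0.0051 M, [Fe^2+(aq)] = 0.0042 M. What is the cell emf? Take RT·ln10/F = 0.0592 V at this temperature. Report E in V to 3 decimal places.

Pt²⁺/Pt is reduced (cathode, E° = +1.195 V) and Fe³⁺/Fe²⁺ is oxidized (anode).
The standard potential is +1.195 − (+0.771) = +0.424 V and the balanced reaction transfers n = 2 electrons.
The balanced reaction is Pt^2+(aq) + 2 Fe^2+(aq) → Pt(s) + 2 Fe^3+(aq), so Q = [Fe^3+(aq)]^2 / ([Pt^2+(aq)]·[Fe^2+(aq)]^2) = 3.4×10^5 and log Q = 5.532.
By the Nernst equation, E = +0.424 − (0.0592/2)·(5.532) = +0.260 V.

+0.260 V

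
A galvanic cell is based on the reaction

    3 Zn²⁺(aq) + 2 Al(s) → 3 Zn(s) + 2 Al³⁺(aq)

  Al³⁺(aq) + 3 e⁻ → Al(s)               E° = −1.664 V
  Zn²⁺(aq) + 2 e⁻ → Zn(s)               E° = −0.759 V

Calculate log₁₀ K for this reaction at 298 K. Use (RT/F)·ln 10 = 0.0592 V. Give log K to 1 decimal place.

log K = 91.7

The Zn²⁺/Zn couple is reduced (cathode); E°cell = −0.759 − (−1.664) = +0.905 V with n = 6.
At equilibrium E = 0, so log K = nE°cell / 0.0592 = (6)(+0.905) / 0.0592 = 91.7.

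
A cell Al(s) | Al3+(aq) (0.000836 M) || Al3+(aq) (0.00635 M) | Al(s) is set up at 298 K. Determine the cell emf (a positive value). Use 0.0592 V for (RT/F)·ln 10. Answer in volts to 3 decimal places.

For a concentration cell E°cell = 0, since both electrodes use the same couple.
The compartment with the higher Al3+(aq) concentration (0.00635 M) acts as the cathode; ions are reduced there and produced at the dilute (0.000836 M) anode.
With n = 3, Ecell = −(0.0592/3)·log([dilute]/[conc]) = −(0.0592/3)·log(0.000836/0.00635) = +0.017 V.

0.017 V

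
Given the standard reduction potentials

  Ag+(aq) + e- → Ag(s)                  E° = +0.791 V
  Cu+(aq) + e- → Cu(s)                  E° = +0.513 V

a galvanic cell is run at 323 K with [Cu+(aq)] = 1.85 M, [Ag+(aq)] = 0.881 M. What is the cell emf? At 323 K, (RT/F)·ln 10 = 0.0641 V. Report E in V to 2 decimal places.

+0.26 V

Since E°(Ag⁺/Ag) > E°(Cu⁺/Cu), Ag⁺/Ag serves as the cathode.
E°cell = E°cat − E°an = +0.791 − (+0.513) = +0.278 V; n = 1.
The balanced reaction is Ag+(aq) + Cu(s) → Ag(s) + Cu+(aq), so Q = [Cu+(aq)] / [Ag+(aq)] = 2.1 and log Q = 0.322.
By the Nernst equation, E = +0.278 − (0.0641/1)·(0.322) = +0.26 V.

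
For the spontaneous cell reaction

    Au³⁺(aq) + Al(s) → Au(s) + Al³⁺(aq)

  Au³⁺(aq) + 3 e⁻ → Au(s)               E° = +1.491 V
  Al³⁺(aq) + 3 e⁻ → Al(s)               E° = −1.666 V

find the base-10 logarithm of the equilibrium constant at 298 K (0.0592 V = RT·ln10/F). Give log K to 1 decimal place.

The Au³⁺/Au couple is reduced (cathode); E°cell = +1.491 − (−1.666) = +3.157 V with n = 3.
At equilibrium E = 0, so log K = nE°cell / 0.0592 = (3)(+3.157) / 0.0592 = 160.0.

log K = 160.0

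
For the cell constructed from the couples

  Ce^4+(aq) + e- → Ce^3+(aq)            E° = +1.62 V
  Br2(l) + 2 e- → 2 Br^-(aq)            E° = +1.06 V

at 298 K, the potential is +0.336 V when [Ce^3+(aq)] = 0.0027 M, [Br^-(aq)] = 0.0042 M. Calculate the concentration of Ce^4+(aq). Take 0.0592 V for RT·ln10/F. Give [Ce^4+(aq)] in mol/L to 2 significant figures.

The Ce⁴⁺/Ce³⁺ couple has the larger reduction potential, so it is the cathode: E°cell = +1.62 − (+1.06) = +0.56 V and n = 2.
From the Nernst equation, log Q = n(E° − E)/0.0592 = 2·(+0.56 − (+0.336))/0.0592 = 7.568.
For 2 Ce^4+(aq) + 2 Br^-(aq) → 2 Ce^3+(aq) + Br2(l), the reaction quotient is Q = [Ce^3+(aq)]^2 / ([Ce^4+(aq)]^2·[Br^-(aq)]^2).
Substituting the known concentrations and solving, log [Ce^4+(aq)] = −3.976 and [Ce^4+(aq)] = 0.00011 M.

0.00011 M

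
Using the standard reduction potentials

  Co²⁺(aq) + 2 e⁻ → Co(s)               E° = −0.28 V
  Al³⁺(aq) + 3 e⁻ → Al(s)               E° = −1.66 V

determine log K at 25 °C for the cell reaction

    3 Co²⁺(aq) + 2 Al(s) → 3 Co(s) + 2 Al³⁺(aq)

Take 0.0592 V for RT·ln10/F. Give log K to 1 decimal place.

The Co²⁺/Co couple is reduced (cathode); E°cell = −0.28 − (−1.66) = +1.38 V with n = 6.
At equilibrium E = 0, so log K = nE°cell / 0.0592 = (6)(+1.38) / 0.0592 = 139.9.

log K = 139.9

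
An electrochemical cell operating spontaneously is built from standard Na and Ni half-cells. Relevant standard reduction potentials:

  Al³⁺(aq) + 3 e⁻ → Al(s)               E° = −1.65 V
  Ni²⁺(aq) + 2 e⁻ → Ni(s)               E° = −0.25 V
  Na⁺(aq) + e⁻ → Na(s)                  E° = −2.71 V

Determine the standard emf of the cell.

+2.46 V

Of the two couples in this cell, the one with the more positive reduction potential is reduced at the cathode: here that is Ni²⁺/Ni (−0.25 V); Na⁺/Na (−2.71 V) is the anode.
E°cell = E°(cathode) − E°(anode) = −0.25 − (−2.71) = +2.46 V.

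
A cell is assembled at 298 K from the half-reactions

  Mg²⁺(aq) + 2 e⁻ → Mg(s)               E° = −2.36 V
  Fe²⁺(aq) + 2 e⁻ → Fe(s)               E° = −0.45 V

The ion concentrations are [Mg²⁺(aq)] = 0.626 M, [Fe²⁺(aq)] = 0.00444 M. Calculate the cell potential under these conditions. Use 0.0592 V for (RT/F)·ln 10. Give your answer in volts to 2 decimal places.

Since E°(Fe²⁺/Fe) > E°(Mg²⁺/Mg), Fe²⁺/Fe serves as the cathode.
E°cell = −0.45 − (−2.36) = +1.91 V, with n = 2 electrons transferred.
Balancing gives Fe²⁺(aq) + Mg(s) → Fe(s) + Mg²⁺(aq); hence Q = [Mg²⁺(aq)] / [Fe²⁺(aq)] = 141 (log Q = 2.149).
Applying E = E° − (RT ln10/nF)·log Q gives +1.91 − (0.0592/2)(2.149) = +1.85 V.

+1.85 V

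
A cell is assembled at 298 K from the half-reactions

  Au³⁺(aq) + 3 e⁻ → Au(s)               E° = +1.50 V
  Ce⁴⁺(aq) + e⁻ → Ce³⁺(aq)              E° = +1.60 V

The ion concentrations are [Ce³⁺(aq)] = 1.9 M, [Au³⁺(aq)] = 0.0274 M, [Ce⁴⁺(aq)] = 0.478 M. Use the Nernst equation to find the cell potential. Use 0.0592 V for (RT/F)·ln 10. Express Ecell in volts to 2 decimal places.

+0.10 V

Ce⁴⁺/Ce³⁺ is reduced (cathode, E° = +1.60 V) and Au³⁺/Au is oxidized (anode).
The standard potential is +1.60 − (+1.50) = +0.10 V and the balanced reaction transfers n = 3 electrons.
Balancing gives 3 Ce⁴⁺(aq) + Au(s) → 3 Ce³⁺(aq) + Au³⁺(aq); hence Q = ([Ce³⁺(aq)]^3·[Au³⁺(aq)]) / [Ce⁴⁺(aq)]^3 = 1.72 (log Q = 0.236).
Applying E = E° − (RT ln10/nF)·log Q gives +0.10 − (0.0592/3)(0.236) = +0.10 V.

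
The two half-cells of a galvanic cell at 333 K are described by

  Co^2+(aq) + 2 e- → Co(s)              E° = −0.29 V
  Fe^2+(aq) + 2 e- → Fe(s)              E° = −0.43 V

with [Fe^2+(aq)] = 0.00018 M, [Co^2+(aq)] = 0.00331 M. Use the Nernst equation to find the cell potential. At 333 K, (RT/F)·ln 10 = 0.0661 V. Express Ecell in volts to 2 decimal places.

Since E°(Co²⁺/Co) > E°(Fe²⁺/Fe), Co²⁺/Co serves as the cathode.
E°cell = −0.29 − (−0.43) = +0.14 V, with n = 2 electrons transferred.
Balancing gives Co^2+(aq) + Fe(s) → Co(s) + Fe^2+(aq); hence Q = [Fe^2+(aq)] / [Co^2+(aq)] = 0.0544 (log Q = −1.265).
E = E° − (0.0661/n)·log Q = +0.14 − (0.0661/2)(−1.265) = +0.18 V.

+0.18 V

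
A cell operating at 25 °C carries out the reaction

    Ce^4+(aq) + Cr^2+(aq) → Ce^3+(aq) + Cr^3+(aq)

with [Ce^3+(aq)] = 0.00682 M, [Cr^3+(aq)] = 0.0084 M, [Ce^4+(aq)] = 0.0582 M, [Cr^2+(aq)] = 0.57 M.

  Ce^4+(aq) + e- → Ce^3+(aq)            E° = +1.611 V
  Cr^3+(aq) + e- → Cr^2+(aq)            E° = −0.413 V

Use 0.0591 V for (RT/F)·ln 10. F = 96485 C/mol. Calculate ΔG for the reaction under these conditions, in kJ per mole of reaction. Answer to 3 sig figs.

−211 kJ/mol

With Ce⁴⁺/Ce³⁺ reduced at the cathode, E°cell = +1.611 − (−0.413) = +2.024 V and n = 1.
Q = ([Ce^3+(aq)]·[Cr^3+(aq)]) / ([Ce^4+(aq)]·[Cr^2+(aq)]) = 0.00173, so log Q = −2.763 and E = +2.024 − (0.0591/1)(−2.763) = +2.1873 V.
Then ΔG = −nFE = −1 × 96485 × +2.1873 J/mol = −211 kJ/mol.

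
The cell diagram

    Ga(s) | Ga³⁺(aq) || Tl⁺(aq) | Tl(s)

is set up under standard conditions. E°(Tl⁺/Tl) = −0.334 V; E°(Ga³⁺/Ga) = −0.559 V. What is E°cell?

By convention the left-hand electrode in cell notation is the anode (oxidation) and the right-hand electrode is the cathode (reduction).
E°cell = E°(right) − E°(left) = −0.334 − (−0.559) = +0.225 V.

+0.225 V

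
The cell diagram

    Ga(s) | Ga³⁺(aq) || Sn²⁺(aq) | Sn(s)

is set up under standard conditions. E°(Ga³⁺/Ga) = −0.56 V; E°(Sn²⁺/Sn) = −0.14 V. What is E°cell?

+0.42 V

By convention the left-hand electrode in cell notation is the anode (oxidation) and the right-hand electrode is the cathode (reduction).
E°cell = E°(right) − E°(left) = −0.14 − (−0.56) = +0.42 V.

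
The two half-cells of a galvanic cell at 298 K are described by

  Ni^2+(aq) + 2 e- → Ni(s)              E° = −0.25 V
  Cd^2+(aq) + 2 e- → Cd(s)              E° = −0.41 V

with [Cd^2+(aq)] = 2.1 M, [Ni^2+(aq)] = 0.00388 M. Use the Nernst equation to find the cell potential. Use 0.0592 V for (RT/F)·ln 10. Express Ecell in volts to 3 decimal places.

Ni²⁺/Ni is reduced (cathode, E° = −0.25 V) and Cd²⁺/Cd is oxidized (anode).
E°cell = E°cat − E°an = −0.25 − (−0.41) = +0.16 V; n = 2.
For the overall reaction Ni^2+(aq) + Cd(s) → Ni(s) + Cd^2+(aq), Q = [Cd^2+(aq)] / [Ni^2+(aq)] = 541, giving log Q = 2.733.
E = E° − (0.0592/n)·log Q = +0.16 − (0.0592/2)(2.733) = +0.079 V.

+0.079 V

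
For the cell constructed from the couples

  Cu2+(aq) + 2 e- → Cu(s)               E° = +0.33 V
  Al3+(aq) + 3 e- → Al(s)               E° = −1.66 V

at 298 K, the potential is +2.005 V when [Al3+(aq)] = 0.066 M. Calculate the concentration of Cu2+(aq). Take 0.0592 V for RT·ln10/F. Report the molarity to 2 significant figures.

0.52 M

With Cu²⁺/Cu at the cathode and Al³⁺/Al at the anode, E°cell = +0.33 − (−1.66) = +1.99 V (n = 6).
From the Nernst equation, log Q = n(E° − E)/0.0592 = 6·(+1.99 − (+2.005))/0.0592 = −1.520.
The balanced reaction is 3 Cu2+(aq) + 2 Al(s) → 3 Cu(s) + 2 Al3+(aq), so Q = [Al3+(aq)]^2 / [Cu2+(aq)]^3.
Solving for the unknown gives log [Cu2+(aq)] = −0.280, so [Cu2+(aq)] ≈ 0.52 M.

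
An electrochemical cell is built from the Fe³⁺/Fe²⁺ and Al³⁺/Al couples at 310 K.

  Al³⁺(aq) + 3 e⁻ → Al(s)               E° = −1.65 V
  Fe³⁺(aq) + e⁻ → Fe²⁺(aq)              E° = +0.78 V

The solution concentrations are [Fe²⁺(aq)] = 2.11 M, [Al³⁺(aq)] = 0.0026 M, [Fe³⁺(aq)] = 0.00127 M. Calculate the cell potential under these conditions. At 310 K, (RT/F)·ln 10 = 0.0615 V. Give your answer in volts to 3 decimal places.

Fe³⁺/Fe²⁺ is reduced (cathode, E° = +0.78 V) and Al³⁺/Al is oxidized (anode).
The standard potential is +0.78 − (−1.65) = +2.43 V and the balanced reaction transfers n = 3 electrons.
Balancing gives 3 Fe³⁺(aq) + Al(s) → 3 Fe²⁺(aq) + Al³⁺(aq); hence Q = ([Fe²⁺(aq)]^3·[Al³⁺(aq)]) / [Fe³⁺(aq)]^3 = 1.19×10^7 (log Q = 7.076).
E = E° − (0.0615/n)·log Q = +2.43 − (0.0615/3)(7.076) = +2.285 V.

+2.285 V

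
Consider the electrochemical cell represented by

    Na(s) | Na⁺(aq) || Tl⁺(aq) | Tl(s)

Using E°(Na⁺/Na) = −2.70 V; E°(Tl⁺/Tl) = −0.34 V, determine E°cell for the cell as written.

+2.36 V

By convention the left-hand electrode in cell notation is the anode (oxidation) and the right-hand electrode is the cathode (reduction).
E°cell = E°(right) − E°(left) = −0.34 − (−2.70) = +2.36 V.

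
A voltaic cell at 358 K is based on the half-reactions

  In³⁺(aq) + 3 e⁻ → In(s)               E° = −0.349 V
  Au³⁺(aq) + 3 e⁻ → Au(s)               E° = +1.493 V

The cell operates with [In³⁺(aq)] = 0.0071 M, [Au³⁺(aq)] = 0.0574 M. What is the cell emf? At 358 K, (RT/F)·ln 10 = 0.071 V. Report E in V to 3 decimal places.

The Au³⁺/Au couple has the more positive E°, so it is the cathode; In³⁺/In is the anode.
E°cell = +1.493 − (−0.349) = +1.842 V, with n = 3 electrons transferred.
Balancing gives Au³⁺(aq) + In(s) → Au(s) + In³⁺(aq); hence Q = [In³⁺(aq)] / [Au³⁺(aq)] = 0.124 (log Q = −0.908).
E = E° − (0.071/n)·log Q = +1.842 − (0.071/3)(−0.908) = +1.863 V.

+1.863 V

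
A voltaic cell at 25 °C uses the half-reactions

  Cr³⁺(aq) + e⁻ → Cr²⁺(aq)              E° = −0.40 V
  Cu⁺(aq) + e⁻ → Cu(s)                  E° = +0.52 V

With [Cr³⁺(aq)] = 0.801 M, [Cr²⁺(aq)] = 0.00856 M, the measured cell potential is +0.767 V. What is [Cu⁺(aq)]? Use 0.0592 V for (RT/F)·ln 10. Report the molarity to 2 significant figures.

0.24 M

With Cu⁺/Cu at the cathode and Cr³⁺/Cr²⁺ at the anode, E°cell = +0.52 − (−0.40) = +0.92 V (n = 1).
Rearranging E = E° − (0.0592/n)·log Q gives log Q = 1(+0.92 − (+0.767))/0.0592 = 2.584.
Balancing electrons gives Cu⁺(aq) + Cr²⁺(aq) → Cu(s) + Cr³⁺(aq); thus Q = [Cr³⁺(aq)] / ([Cu⁺(aq)]·[Cr²⁺(aq)]).
Isolating [Cu⁺(aq)] in Q = 10^{2.584} yields log [Cu⁺(aq)] = −0.613, i.e. 0.24 M.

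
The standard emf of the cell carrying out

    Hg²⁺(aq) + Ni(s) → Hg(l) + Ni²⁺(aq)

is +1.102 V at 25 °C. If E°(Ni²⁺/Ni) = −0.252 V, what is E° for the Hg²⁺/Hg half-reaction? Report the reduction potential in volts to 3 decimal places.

In the reaction as written the Hg²⁺/Hg couple is reduced (cathode) and Ni²⁺/Ni is oxidized (anode), so E°cell = E°(Hg²⁺/Hg) − E°(Ni²⁺/Ni).
E°(Hg²⁺/Hg) = E°cell + E°(anode) = +1.102 + (−0.252) = +0.850 V.

+0.850 V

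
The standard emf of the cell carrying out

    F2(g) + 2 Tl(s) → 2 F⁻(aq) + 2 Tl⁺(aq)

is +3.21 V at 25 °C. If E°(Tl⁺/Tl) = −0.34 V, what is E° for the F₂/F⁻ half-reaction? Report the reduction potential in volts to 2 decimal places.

+2.87 V

In the reaction as written the F₂/F⁻ couple is reduced (cathode) and Tl⁺/Tl is oxidized (anode), so E°cell = E°(F₂/F⁻) − E°(Tl⁺/Tl).
E°(F₂/F⁻) = E°cell + E°(anode) = +3.21 + (−0.34) = +2.87 V.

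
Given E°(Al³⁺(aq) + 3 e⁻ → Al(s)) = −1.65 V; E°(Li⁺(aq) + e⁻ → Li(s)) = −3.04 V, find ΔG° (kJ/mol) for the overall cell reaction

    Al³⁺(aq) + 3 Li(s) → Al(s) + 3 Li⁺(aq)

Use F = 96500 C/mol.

−402 kJ/mol

In the reaction as written Al³⁺(aq) is reduced, so the Al³⁺/Al couple is the cathode and Li⁺/Li is the anode.
E°cell = −1.65 − (−3.04) = +1.39 V; balancing electrons gives n = 3.
ΔG° = −nFE°cell = −(3)(96500)(+1.39) J/mol = −402 kJ/mol.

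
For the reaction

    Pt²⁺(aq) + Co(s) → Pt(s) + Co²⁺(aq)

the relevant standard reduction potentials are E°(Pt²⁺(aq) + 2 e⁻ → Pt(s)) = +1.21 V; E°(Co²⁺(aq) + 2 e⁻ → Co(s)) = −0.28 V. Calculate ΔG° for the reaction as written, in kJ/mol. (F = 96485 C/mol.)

In the reaction as written Pt²⁺(aq) is reduced, so the Pt²⁺/Pt couple is the cathode and Co²⁺/Co is the anode.
E°cell = +1.21 − (−0.28) = +1.49 V; balancing electrons gives n = 2.
ΔG° = −nFE°cell = −(2)(96485)(+1.49) J/mol = −288 kJ/mol.

−288 kJ/mol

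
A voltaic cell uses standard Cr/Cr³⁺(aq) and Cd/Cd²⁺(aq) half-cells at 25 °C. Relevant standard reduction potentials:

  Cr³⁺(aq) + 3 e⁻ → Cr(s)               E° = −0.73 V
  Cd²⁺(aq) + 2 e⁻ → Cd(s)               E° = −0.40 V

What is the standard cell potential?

The Cd²⁺/Cd couple has the higher E°, so Cd ion is reduced (cathode) and Cr is oxidized (anode).
E°cell = E°(cathode) − E°(anode) = −0.40 − (−0.73) = +0.33 V.

+0.33 V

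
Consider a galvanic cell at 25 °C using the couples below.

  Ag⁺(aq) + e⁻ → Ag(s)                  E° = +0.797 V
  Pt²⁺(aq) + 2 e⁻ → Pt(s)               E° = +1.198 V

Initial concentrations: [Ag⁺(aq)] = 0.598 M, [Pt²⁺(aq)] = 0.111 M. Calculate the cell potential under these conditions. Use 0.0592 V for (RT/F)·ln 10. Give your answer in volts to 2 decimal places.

+0.39 V

The Pt²⁺/Pt couple has the more positive E°, so it is the cathode; Ag⁺/Ag is the anode.
E°cell = +1.198 − (+0.797) = +0.401 V, with n = 2 electrons transferred.
Balancing gives Pt²⁺(aq) + 2 Ag(s) → Pt(s) + 2 Ag⁺(aq); hence Q = [Ag⁺(aq)]^2 / [Pt²⁺(aq)] = 3.22 (log Q = 0.508).
E = E° − (0.0592/n)·log Q = +0.401 − (0.0592/2)(0.508) = +0.39 V.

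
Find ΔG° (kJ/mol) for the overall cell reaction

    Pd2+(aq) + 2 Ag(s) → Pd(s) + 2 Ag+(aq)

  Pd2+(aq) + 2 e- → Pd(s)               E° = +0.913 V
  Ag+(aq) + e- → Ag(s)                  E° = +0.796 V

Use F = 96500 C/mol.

−22.6 kJ/mol

In the reaction as written Pd2+(aq) is reduced, so the Pd²⁺/Pd couple is the cathode and Ag⁺/Ag is the anode.
E°cell = +0.913 − (+0.796) = +0.117 V; balancing electrons gives n = 2.
ΔG° = −nFE°cell = −(2)(96500)(+0.117) J/mol = −22.6 kJ/mol.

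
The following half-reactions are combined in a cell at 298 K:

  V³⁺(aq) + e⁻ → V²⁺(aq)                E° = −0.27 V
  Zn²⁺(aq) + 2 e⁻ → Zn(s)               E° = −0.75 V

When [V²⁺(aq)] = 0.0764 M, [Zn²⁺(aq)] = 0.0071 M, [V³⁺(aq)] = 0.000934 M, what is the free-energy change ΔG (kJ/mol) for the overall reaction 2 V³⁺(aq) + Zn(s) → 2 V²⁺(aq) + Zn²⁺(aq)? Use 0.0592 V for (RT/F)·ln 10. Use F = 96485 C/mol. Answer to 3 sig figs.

−83.1 kJ/mol

The standard cell potential is −0.27 − (−0.75) = +0.48 V, with n = 2 electrons in the balanced equation.
Q = ([V²⁺(aq)]^2·[Zn²⁺(aq)]) / [V³⁺(aq)]^2 = 47.5, so log Q = 1.677 and E = +0.48 − (0.0592/2)(1.677) = +0.4304 V.
ΔG = −nFE = −(2)(96485)(+0.4304) J/mol = −83.1 kJ/mol.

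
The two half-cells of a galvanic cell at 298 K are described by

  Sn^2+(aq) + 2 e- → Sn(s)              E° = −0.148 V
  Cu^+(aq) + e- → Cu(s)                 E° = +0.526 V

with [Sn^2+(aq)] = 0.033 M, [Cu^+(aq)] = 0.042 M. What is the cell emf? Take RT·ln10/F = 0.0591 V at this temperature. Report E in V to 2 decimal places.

+0.64 V

Cu⁺/Cu is reduced (cathode, E° = +0.526 V) and Sn²⁺/Sn is oxidized (anode).
E°cell = E°cat − E°an = +0.526 − (−0.148) = +0.674 V; n = 2.
For the overall reaction 2 Cu^+(aq) + Sn(s) → 2 Cu(s) + Sn^2+(aq), Q = [Sn^2+(aq)] / [Cu^+(aq)]^2 = 18.7, giving log Q = 1.272.
Applying E = E° − (RT ln10/nF)·log Q gives +0.674 − (0.0591/2)(1.272) = +0.64 V.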